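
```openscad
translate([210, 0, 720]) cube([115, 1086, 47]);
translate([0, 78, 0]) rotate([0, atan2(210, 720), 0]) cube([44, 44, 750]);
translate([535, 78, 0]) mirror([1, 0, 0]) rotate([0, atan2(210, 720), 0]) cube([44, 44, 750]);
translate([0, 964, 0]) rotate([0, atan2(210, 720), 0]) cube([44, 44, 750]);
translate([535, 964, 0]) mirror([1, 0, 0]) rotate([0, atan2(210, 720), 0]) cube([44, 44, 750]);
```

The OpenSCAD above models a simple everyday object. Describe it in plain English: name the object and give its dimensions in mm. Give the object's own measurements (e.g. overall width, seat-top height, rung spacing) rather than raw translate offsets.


A sawhorse. A 115×1086×47 mm beam (x, y, z) sits on two A-frame leg pairs. Each pair is two raked legs of 44×44 mm section (44 mm along y) splaying symmetrically in x. Each leg rises 720 mm vertically over 210 mm of horizontal reach and is 750 mm long along its own axis. Every leg's outer bottom edge rests on the floor and its outer top edge meets a bottom edge of the beam — the left legs (tilting toward +x) meet the beam's −x bottom edge, the right legs (their mirror images, tilting toward −x) meet its +x bottom edge — so the leg tops tuck under the beam, the beam's underside is 720 mm above the floor, and the feet are 535 mm apart outside-to-outside with the beam centred between them. The two leg pairs are set in 78 mm from either end of the beam.


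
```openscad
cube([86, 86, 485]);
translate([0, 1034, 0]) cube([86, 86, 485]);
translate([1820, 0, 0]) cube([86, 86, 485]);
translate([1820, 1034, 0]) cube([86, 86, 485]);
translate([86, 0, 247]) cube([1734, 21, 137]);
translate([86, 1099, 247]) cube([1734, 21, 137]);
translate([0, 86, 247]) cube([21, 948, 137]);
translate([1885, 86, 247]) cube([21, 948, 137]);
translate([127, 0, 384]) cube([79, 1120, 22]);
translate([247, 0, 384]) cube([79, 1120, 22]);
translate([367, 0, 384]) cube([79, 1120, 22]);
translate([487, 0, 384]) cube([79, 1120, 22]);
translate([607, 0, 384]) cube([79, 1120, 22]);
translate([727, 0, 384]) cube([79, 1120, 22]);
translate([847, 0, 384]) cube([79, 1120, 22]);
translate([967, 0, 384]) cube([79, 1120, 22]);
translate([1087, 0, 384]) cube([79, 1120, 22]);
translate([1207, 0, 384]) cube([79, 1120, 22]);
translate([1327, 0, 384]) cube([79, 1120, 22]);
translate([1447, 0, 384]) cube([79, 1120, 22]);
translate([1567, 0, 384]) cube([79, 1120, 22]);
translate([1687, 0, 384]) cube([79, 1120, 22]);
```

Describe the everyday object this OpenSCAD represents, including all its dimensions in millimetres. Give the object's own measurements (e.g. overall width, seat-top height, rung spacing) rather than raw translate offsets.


A bed frame 1906 mm long (x) by 1120 mm wide (y). Four 86×86 mm corner posts, 485 mm tall, at the corners of the footprint. Four rails of 21 mm thickness and 137 mm height run between adjacent posts with their undersides at z = 247 mm, their outer faces flush with the outside of the frame (the two x-running rails run between the posts' inner faces; the two y-running rails run between the posts' inner faces). 14 slats, each 79 mm wide (x) and 22 mm thick, lie across the top of the two x-running rails, running the full 1120 mm width of the frame in y; along x they sit between the end posts with a 41 mm gap after the −x posts and between neighbouring slats, leaving 54 mm before the +x posts.


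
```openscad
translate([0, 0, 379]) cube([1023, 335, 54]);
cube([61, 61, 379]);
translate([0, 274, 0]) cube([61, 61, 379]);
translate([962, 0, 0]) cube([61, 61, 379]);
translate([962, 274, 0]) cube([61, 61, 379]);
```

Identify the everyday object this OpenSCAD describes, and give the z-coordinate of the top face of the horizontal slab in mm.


A bench. The seat-top height is 433 mm.

A long slab on four corner posts — a bench. The slab sits at z = 379 with thickness 54, so the top is 379 + 54 = 433 mm.


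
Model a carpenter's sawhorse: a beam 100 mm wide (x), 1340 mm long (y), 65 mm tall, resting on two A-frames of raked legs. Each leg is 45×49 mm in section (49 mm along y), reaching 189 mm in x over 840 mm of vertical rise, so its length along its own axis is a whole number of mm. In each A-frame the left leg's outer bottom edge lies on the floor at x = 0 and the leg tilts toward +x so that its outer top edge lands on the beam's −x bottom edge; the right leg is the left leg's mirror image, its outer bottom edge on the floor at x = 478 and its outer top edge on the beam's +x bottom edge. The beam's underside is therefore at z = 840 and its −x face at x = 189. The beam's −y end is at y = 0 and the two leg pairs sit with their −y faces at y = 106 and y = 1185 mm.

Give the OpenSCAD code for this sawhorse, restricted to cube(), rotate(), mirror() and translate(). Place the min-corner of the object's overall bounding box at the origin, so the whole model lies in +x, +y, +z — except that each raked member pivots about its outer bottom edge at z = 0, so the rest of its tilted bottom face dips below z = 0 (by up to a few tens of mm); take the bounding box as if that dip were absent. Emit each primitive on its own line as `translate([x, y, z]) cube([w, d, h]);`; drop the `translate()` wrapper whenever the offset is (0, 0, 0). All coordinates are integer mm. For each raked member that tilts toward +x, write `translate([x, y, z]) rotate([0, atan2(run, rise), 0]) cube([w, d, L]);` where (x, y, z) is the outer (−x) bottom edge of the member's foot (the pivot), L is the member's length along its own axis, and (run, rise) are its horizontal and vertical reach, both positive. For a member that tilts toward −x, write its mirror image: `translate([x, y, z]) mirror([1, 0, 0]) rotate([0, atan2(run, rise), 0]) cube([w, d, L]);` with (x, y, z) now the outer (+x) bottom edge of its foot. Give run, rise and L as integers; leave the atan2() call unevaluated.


// leg length = √(189² + 840²) = 861
// right-leg outer foot x = 2·189 + 100 = 478
// beam min-corner = (189, 0, 840)
translate([189, 0, 840]) cube([100, 1340, 65]);
translate([0, 106, 0]) rotate([0, atan2(189, 840), 0]) cube([45, 49, 861]);
translate([478, 106, 0]) mirror([1, 0, 0]) rotate([0, atan2(189, 840), 0]) cube([45, 49, 861]);
translate([0, 1185, 0]) rotate([0, atan2(189, 840), 0]) cube([45, 49, 861]);
translate([478, 1185, 0]) mirror([1, 0, 0]) rotate([0, atan2(189, 840), 0]) cube([45, 49, 861]);


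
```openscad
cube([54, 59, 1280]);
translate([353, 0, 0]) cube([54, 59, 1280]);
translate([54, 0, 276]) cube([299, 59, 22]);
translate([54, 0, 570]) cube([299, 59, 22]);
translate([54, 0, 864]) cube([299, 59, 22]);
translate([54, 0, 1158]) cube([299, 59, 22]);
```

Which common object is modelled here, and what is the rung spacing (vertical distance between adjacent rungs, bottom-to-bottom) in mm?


A ladder. The rung spacing is 294 mm.

Two tall 54×59 posts with 4 short bars between them — a ladder. Adjacent rungs sit at z = 276 and z = 570, so the spacing is 570 − 276 = 294 mm.


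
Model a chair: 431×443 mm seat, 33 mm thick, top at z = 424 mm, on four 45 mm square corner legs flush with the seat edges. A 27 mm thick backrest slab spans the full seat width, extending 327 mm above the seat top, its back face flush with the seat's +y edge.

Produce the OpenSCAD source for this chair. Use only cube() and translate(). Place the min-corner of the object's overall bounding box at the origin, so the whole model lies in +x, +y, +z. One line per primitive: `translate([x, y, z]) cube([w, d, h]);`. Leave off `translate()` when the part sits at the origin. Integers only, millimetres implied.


translate([0, 0, 391]) cube([431, 443, 33]);
cube([45, 45, 391]);
translate([386, 0, 0]) cube([45, 45, 391]);
translate([0, 398, 0]) cube([45, 45, 391]);
translate([386, 398, 0]) cube([45, 45, 391]);
translate([0, 416, 424]) cube([431, 27, 327]);


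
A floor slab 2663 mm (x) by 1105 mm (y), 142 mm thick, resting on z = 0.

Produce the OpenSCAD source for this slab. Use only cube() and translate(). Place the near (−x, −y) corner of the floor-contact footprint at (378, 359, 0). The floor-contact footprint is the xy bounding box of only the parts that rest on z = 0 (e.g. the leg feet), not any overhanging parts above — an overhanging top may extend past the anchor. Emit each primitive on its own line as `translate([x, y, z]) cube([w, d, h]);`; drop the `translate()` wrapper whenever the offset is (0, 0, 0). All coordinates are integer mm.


translate([378, 359, 0]) cube([2663, 1105, 142]);


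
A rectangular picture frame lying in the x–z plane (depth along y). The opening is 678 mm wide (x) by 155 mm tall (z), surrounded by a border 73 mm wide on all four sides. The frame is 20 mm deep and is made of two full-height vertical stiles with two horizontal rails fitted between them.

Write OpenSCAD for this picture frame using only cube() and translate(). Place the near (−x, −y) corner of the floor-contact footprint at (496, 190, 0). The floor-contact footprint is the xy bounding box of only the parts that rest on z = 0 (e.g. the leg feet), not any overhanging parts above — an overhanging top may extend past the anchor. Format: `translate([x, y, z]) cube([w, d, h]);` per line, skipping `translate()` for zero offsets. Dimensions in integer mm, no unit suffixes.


translate([496, 190, 0]) cube([73, 20, 301]);
translate([1247, 190, 0]) cube([73, 20, 301]);
translate([569, 190, 0]) cube([678, 20, 73]);
translate([569, 190, 228]) cube([678, 20, 73]);


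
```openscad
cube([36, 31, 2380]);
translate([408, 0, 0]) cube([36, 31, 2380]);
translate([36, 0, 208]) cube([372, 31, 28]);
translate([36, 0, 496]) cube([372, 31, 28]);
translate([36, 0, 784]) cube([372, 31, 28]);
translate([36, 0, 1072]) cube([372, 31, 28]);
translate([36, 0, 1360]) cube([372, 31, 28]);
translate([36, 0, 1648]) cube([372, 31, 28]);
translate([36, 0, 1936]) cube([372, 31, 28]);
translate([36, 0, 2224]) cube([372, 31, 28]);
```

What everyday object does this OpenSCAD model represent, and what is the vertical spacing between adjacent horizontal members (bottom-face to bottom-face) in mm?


A ladder. The rung spacing is 288 mm.

Two tall 36×31 posts with 8 short bars between them — a ladder. Adjacent rungs sit at z = 208 and z = 496, so the spacing is 496 − 208 = 288 mm.


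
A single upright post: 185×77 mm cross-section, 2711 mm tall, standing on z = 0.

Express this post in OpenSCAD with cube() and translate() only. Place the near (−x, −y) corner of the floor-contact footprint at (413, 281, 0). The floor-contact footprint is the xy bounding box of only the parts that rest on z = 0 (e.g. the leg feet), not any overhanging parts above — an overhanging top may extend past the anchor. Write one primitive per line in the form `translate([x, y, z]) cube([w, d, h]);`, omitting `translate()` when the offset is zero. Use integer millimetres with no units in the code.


translate([413, 281, 0]) cube([185, 77, 2711]);


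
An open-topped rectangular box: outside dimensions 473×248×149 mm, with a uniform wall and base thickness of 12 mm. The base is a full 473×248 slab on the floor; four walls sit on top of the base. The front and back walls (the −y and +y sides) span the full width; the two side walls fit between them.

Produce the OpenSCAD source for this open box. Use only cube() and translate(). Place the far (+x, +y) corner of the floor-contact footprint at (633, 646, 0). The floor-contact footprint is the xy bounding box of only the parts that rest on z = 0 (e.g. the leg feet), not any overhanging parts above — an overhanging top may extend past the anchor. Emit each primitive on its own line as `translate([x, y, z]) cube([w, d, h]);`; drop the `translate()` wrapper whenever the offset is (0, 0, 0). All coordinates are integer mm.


translate([160, 398, 0]) cube([473, 248, 12]);
translate([160, 398, 12]) cube([473, 12, 137]);
translate([160, 634, 12]) cube([473, 12, 137]);
translate([160, 410, 12]) cube([12, 224, 137]);
translate([621, 410, 12]) cube([12, 224, 137]);


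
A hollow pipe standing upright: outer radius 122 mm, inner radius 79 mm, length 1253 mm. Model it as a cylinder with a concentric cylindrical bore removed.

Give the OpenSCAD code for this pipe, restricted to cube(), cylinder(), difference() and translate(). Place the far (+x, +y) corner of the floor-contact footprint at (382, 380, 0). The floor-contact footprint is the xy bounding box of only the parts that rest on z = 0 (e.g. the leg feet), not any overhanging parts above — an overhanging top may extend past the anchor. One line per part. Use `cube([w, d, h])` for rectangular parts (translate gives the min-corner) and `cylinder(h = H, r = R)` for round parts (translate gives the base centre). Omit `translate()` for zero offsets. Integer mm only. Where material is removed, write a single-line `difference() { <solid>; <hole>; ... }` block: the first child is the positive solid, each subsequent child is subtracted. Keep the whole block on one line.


difference() { translate([260, 258, 0]) cylinder(h = 1253, r = 122); translate([260, 258, 0]) cylinder(h = 1253, r = 79); }


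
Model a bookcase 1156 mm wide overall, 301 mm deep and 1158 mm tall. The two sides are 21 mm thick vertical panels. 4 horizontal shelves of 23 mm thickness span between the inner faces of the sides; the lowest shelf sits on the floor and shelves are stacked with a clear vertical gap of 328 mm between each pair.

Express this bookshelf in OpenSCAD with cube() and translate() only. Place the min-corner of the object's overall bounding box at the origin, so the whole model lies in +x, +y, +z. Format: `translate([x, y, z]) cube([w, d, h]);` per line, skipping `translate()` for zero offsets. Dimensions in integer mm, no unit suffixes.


cube([21, 301, 1158]);
translate([1135, 0, 0]) cube([21, 301, 1158]);
translate([21, 0, 0]) cube([1114, 301, 23]);
translate([21, 0, 351]) cube([1114, 301, 23]);
translate([21, 0, 702]) cube([1114, 301, 23]);
translate([21, 0, 1053]) cube([1114, 301, 23]);


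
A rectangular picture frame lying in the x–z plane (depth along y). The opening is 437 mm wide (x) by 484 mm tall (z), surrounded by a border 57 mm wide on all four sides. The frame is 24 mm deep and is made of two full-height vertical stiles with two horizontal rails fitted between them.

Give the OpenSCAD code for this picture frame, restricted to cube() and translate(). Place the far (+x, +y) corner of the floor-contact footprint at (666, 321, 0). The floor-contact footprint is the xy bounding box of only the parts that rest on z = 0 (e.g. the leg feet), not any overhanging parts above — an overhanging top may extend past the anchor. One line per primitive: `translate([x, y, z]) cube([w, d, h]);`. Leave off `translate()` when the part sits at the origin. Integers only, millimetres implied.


translate([115, 297, 0]) cube([57, 24, 598]);
translate([609, 297, 0]) cube([57, 24, 598]);
translate([172, 297, 0]) cube([437, 24, 57]);
translate([172, 297, 541]) cube([437, 24, 57]);


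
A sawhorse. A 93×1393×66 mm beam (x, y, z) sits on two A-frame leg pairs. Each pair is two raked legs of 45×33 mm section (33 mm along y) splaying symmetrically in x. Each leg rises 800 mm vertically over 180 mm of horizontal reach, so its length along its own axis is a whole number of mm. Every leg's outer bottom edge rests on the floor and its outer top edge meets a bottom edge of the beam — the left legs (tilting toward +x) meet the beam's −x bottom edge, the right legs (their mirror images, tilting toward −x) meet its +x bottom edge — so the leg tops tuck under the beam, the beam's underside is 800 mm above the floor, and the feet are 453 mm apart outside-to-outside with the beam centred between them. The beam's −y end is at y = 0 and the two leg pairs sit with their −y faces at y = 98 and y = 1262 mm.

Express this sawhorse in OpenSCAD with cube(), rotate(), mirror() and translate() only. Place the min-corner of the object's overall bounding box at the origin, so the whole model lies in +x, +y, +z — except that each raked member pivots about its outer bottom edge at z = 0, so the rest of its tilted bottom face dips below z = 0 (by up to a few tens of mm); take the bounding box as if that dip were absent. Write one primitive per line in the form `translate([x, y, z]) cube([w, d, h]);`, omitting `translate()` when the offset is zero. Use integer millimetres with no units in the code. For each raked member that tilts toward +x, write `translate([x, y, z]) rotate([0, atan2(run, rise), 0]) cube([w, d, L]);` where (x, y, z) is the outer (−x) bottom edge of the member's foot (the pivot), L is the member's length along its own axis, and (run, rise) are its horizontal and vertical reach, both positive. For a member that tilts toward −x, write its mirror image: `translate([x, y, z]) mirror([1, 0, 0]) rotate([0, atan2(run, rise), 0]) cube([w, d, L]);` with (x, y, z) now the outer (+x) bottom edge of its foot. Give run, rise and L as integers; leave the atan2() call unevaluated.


translate([180, 0, 800]) cube([93, 1393, 66]);
translate([0, 98, 0]) rotate([0, atan2(180, 800), 0]) cube([45, 33, 820]);
translate([453, 98, 0]) mirror([1, 0, 0]) rotate([0, atan2(180, 800), 0]) cube([45, 33, 820]);
translate([0, 1262, 0]) rotate([0, atan2(180, 800), 0]) cube([45, 33, 820]);
translate([453, 1262, 0]) mirror([1, 0, 0]) rotate([0, atan2(180, 800), 0]) cube([45, 33, 820]);


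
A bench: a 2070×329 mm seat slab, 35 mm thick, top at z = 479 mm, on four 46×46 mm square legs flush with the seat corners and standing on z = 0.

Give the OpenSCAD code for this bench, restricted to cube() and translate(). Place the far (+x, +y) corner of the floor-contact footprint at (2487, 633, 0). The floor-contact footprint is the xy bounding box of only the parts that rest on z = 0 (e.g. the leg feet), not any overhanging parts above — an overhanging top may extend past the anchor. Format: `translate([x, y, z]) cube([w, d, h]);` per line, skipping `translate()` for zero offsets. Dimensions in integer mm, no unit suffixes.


translate([417, 304, 444]) cube([2070, 329, 35]);
translate([417, 304, 0]) cube([46, 46, 444]);
translate([417, 587, 0]) cube([46, 46, 444]);
translate([2441, 304, 0]) cube([46, 46, 444]);
translate([2441, 587, 0]) cube([46, 46, 444]);


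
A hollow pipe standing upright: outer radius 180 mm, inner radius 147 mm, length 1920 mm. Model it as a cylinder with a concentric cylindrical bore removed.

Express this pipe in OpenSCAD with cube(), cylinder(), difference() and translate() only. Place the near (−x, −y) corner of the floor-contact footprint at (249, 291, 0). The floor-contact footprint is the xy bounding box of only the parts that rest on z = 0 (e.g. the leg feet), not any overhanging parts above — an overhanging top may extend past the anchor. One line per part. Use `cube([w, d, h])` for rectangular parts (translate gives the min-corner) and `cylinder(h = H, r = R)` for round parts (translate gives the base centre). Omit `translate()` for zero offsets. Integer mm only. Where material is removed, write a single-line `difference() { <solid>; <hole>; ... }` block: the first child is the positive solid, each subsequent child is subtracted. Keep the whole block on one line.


difference() { translate([429, 471, 0]) cylinder(h = 1920, r = 180); translate([429, 471, 0]) cylinder(h = 1920, r = 147); }


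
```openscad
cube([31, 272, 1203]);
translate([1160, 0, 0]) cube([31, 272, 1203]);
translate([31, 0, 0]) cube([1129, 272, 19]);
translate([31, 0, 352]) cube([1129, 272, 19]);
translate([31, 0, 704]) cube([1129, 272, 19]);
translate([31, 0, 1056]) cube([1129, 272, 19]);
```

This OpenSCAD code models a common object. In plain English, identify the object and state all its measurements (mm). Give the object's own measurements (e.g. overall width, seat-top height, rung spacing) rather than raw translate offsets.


An open bookshelf. Two side panels, each 31 mm thick, 272 mm deep and 1203 mm tall, stand 1191 mm apart (outside-to-outside). Between them sit 4 shelves, each 19 mm thick and 272 mm deep, spanning the full gap between the sides. The bottom shelf rests on the floor (its underside at z = 0) and the clear gap between one shelf's top and the next shelf's underside is 333 mm.


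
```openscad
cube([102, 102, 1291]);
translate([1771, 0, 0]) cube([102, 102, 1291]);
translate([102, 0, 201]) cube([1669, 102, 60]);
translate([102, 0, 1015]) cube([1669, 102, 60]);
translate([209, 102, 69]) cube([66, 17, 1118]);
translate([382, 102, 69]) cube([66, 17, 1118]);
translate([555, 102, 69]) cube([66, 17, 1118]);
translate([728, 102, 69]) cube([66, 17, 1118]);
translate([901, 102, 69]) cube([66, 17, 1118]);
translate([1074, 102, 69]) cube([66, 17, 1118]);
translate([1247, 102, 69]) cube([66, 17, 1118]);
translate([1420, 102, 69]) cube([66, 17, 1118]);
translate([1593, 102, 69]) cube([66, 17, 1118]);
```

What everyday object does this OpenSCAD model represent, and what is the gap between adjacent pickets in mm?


A fence section. The picket gap is 107 mm.

Two posts, two rails, 9 pickets — a fence section. Span 1669 mm holds 9 pickets of 66 mm with 10 equal gaps: ⌊(1669 − 9·66) / 10⌋ = 107 mm.


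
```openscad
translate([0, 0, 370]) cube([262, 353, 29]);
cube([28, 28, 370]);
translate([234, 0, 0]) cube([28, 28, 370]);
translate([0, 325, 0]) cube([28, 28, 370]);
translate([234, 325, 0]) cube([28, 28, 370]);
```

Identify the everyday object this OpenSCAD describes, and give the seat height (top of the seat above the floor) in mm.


A stool. The seat height is 399 mm.

A 262×353×29 slab at z = 370 on four corner posts — a stool. The seat top is 370 + 29 = 399 mm.


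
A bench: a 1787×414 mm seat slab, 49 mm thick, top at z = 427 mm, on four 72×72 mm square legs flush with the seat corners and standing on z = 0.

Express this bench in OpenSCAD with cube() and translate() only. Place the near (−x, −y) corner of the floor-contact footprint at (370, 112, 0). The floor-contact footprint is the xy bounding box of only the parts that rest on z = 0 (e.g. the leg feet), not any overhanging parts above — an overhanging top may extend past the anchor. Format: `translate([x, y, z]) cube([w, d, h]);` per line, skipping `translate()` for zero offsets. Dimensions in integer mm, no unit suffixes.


translate([370, 112, 378]) cube([1787, 414, 49]);
translate([370, 112, 0]) cube([72, 72, 378]);
translate([370, 454, 0]) cube([72, 72, 378]);
translate([2085, 112, 0]) cube([72, 72, 378]);
translate([2085, 454, 0]) cube([72, 72, 378]);


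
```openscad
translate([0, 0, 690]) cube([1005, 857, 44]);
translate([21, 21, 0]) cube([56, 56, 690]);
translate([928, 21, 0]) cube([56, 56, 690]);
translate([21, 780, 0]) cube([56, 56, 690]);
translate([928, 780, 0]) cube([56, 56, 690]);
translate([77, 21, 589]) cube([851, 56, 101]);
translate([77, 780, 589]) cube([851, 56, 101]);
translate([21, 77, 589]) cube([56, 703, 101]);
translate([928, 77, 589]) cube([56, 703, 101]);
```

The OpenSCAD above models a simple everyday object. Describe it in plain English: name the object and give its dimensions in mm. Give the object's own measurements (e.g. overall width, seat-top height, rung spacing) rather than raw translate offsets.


A rectangular dining table. The top is 1005×857×44 mm with its upper surface at z = 734 mm. It stands on four 56×56 mm square legs, each inset 21 mm from the nearest pair of top edges, running from the floor to the underside of the top. Four apron rails, 56 mm thick and 101 mm tall, run between adjacent legs with their top edges flush with the underside of the top and their outer faces flush with the legs' outer faces.


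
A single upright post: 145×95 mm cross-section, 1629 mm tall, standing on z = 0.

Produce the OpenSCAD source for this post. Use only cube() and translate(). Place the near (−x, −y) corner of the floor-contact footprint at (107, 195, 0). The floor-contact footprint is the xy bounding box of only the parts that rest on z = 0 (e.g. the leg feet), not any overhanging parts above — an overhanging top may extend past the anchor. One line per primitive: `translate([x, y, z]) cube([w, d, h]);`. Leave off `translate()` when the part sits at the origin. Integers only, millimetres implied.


translate([107, 195, 0]) cube([145, 95, 1629]);


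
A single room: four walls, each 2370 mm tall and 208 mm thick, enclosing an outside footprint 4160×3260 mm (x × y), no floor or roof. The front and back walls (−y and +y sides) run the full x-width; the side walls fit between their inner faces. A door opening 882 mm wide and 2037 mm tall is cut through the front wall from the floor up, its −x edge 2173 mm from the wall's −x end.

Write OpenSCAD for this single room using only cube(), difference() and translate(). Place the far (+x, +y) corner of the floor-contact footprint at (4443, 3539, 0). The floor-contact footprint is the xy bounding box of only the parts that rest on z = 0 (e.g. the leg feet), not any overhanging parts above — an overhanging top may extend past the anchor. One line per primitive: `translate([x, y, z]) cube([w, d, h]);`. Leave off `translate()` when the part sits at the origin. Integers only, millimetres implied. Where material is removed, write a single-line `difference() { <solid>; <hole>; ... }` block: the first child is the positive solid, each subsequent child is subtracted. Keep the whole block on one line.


difference() { translate([283, 279, 0]) cube([4160, 208, 2370]); translate([2456, 279, 0]) cube([882, 208, 2037]); }
translate([283, 3331, 0]) cube([4160, 208, 2370]);
translate([283, 487, 0]) cube([208, 2844, 2370]);
translate([4235, 487, 0]) cube([208, 2844, 2370]);


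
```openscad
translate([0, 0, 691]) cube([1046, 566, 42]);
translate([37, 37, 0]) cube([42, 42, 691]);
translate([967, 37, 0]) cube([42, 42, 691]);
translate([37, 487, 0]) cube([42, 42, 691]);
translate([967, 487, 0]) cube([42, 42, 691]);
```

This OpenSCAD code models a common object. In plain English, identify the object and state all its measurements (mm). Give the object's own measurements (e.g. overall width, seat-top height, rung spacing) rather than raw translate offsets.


A table: top 1046 mm (x) × 566 mm (y), 42 mm thick, upper face at z = 733 mm, on four 42×42 mm square legs, each inset 37 mm from the nearest pair of top edges from z = 0 to the bottom of the top.


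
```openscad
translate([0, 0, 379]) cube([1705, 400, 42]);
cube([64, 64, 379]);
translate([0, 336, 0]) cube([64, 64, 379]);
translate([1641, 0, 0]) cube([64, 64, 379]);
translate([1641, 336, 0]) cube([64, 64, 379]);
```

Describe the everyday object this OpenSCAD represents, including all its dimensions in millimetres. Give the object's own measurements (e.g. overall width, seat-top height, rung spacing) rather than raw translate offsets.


A bench: a 1705×400 mm seat slab, 42 mm thick, top at z = 421 mm, on four 64×64 mm square legs flush with the seat corners and standing on z = 0.


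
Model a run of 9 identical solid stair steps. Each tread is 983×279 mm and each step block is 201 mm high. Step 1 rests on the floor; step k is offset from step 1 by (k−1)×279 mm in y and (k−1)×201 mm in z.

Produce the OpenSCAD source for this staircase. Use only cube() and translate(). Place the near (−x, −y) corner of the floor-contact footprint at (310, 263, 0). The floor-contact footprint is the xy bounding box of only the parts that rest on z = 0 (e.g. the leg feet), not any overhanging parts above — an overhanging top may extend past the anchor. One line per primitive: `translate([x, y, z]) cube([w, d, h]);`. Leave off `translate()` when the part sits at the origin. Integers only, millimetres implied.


translate([310, 263, 0]) cube([983, 279, 201]);
translate([310, 542, 201]) cube([983, 279, 201]);
translate([310, 821, 402]) cube([983, 279, 201]);
translate([310, 1100, 603]) cube([983, 279, 201]);
translate([310, 1379, 804]) cube([983, 279, 201]);
translate([310, 1658, 1005]) cube([983, 279, 201]);
translate([310, 1937, 1206]) cube([983, 279, 201]);
translate([310, 2216, 1407]) cube([983, 279, 201]);
translate([310, 2495, 1608]) cube([983, 279, 201]);


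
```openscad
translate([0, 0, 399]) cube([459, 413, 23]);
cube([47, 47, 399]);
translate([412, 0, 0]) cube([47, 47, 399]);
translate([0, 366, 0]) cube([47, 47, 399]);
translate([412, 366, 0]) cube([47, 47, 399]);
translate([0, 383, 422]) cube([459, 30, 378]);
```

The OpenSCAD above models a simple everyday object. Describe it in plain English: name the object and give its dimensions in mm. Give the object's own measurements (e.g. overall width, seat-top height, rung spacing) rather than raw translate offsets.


A chair. The seat is a 459×413×23 mm slab with its top at z = 422 mm, on four 47×47 mm corner legs (flush with the seat edges, standing on z = 0). A flat backrest 30 mm thick, 378 mm tall, spans the full seat width and rises from the seat top along its +y edge, rear face flush with the rear of the seat.


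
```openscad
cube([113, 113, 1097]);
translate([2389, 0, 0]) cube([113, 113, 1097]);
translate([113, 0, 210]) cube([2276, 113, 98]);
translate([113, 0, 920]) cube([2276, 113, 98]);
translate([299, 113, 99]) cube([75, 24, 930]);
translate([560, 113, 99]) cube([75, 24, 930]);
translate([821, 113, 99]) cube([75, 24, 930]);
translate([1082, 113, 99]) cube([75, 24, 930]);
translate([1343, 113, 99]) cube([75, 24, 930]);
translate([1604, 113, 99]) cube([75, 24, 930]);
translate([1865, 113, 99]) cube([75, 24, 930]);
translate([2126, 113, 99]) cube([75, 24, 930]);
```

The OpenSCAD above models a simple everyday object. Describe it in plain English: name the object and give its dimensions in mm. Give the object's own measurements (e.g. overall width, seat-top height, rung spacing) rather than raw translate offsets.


A fence section. Two 113×113 mm posts, 1097 mm tall, stand on the floor with a clear span of 2276 mm between their inner faces. Two horizontal rails of 113×98 mm section span the gap between the posts with their undersides at z = 210 mm and z = 920 mm, flush with the posts' −y face. 8 pickets, each 75 mm wide, 24 mm thick and 930 mm tall, are fixed to the +y face of the rails with their bottoms at z = 99 mm, spaced across the span with a 186 mm gap after the −x post and between neighbouring pickets, with 188 mm left before the +x post.


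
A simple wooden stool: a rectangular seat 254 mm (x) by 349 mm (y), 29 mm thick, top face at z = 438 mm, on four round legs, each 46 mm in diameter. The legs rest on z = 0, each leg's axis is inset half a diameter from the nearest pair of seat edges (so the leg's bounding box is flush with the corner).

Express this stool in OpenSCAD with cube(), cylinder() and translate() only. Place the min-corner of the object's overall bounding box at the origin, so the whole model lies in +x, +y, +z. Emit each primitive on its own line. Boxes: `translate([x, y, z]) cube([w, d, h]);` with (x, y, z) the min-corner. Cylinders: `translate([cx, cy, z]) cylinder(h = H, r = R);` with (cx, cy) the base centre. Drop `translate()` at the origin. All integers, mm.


translate([0, 0, 409]) cube([254, 349, 29]);
translate([23, 23, 0]) cylinder(h = 409, r = 23);
translate([231, 23, 0]) cylinder(h = 409, r = 23);
translate([23, 326, 0]) cylinder(h = 409, r = 23);
translate([231, 326, 0]) cylinder(h = 409, r = 23);


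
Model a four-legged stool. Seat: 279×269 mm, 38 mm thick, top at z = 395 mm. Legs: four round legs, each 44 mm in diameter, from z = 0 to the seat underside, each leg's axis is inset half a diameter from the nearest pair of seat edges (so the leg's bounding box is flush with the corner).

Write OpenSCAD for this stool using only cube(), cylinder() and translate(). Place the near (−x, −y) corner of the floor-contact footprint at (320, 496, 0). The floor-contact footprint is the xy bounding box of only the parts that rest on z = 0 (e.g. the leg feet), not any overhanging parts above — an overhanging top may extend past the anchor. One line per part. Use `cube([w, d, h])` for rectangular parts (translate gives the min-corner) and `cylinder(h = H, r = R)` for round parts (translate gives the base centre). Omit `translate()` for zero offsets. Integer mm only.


translate([320, 496, 357]) cube([279, 269, 38]);
translate([342, 518, 0]) cylinder(h = 357, r = 22);
translate([577, 518, 0]) cylinder(h = 357, r = 22);
translate([342, 743, 0]) cylinder(h = 357, r = 22);
translate([577, 743, 0]) cylinder(h = 357, r = 22);


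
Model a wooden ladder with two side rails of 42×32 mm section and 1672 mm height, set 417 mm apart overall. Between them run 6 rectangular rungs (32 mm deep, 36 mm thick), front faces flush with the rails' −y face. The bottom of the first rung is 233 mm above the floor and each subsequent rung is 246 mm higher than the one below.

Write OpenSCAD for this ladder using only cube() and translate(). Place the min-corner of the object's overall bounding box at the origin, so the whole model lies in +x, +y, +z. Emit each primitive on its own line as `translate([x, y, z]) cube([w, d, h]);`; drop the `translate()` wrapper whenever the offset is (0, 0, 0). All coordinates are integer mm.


// rung span = 417 - 2*42 = 333
// rung[k] z = 233 + k*246
cube([42, 32, 1672]);
translate([375, 0, 0]) cube([42, 32, 1672]);
translate([42, 0, 233]) cube([333, 32, 36]);
translate([42, 0, 479]) cube([333, 32, 36]);
translate([42, 0, 725]) cube([333, 32, 36]);
translate([42, 0, 971]) cube([333, 32, 36]);
translate([42, 0, 1217]) cube([333, 32, 36]);
translate([42, 0, 1463]) cube([333, 32, 36]);


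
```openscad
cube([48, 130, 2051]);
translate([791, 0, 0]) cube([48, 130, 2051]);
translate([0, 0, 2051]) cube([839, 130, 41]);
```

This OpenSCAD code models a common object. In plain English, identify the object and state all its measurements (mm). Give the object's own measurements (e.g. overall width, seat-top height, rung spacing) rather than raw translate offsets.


A door frame. The clear opening is 743 mm wide and 2051 mm high. Two 48 mm wide jambs, 130 mm deep, stand either side of the opening from the floor to the top of the opening. A 41 mm thick head sits across the top of both jambs, spanning the full outside width of the frame.


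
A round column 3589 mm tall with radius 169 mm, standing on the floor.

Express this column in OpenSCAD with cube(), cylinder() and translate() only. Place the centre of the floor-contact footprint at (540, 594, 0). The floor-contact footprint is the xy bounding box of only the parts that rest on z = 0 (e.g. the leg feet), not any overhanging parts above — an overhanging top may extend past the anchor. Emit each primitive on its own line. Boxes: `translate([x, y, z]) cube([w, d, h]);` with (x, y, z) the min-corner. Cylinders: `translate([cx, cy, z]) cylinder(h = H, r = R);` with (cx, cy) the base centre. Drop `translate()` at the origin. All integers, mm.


translate([540, 594, 0]) cylinder(h = 3589, r = 169);


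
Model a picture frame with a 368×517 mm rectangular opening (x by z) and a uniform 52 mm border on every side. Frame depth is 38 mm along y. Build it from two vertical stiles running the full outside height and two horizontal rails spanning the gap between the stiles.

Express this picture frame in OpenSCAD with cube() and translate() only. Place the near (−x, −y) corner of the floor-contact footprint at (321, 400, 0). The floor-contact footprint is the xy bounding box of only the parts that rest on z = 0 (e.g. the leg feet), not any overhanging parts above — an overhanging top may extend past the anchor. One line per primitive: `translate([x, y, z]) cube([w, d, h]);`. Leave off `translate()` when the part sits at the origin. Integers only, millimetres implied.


translate([321, 400, 0]) cube([52, 38, 621]);
translate([741, 400, 0]) cube([52, 38, 621]);
translate([373, 400, 0]) cube([368, 38, 52]);
translate([373, 400, 569]) cube([368, 38, 52]);


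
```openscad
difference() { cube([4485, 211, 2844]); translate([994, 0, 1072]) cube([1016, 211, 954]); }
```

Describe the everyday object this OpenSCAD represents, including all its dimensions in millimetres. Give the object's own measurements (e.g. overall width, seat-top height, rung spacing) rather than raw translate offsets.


A wall 4485 mm long (x), 211 mm thick (y), 2844 mm tall, with a rectangular window opening cut through it. The opening is 1016 mm wide and 954 mm tall; its sill is at z = 1072 mm and its near (−x) edge is 994 mm from the wall's −x end. The opening passes through the full wall thickness.


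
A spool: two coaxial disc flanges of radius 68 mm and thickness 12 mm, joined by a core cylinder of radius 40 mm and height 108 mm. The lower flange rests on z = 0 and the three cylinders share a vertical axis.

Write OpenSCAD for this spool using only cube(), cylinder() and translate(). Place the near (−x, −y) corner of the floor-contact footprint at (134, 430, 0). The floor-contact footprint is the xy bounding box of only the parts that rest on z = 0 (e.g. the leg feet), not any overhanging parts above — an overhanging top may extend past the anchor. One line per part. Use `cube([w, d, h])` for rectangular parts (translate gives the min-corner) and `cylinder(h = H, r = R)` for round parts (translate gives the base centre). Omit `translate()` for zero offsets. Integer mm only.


translate([202, 498, 0]) cylinder(h = 12, r = 68);
translate([202, 498, 12]) cylinder(h = 108, r = 40);
translate([202, 498, 120]) cylinder(h = 12, r = 68);


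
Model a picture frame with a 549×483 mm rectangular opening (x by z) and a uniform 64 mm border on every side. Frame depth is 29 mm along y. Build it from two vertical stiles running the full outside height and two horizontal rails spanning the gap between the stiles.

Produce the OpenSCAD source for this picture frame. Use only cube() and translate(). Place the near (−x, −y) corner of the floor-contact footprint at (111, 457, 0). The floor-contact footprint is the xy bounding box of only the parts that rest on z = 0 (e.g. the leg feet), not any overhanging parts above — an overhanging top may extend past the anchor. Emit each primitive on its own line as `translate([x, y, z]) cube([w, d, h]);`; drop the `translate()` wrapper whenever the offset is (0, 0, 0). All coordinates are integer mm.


translate([111, 457, 0]) cube([64, 29, 611]);
translate([724, 457, 0]) cube([64, 29, 611]);
translate([175, 457, 0]) cube([549, 29, 64]);
translate([175, 457, 547]) cube([549, 29, 64]);


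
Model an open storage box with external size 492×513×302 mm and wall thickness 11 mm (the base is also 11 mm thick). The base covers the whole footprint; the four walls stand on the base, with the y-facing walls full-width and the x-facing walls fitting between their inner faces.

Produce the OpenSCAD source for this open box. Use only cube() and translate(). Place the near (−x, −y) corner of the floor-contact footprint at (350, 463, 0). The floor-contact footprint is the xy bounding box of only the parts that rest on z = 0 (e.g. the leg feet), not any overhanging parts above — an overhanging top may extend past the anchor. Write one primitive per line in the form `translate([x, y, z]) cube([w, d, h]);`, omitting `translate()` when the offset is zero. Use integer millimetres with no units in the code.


translate([350, 463, 0]) cube([492, 513, 11]);
translate([350, 463, 11]) cube([492, 11, 291]);
translate([350, 965, 11]) cube([492, 11, 291]);
translate([350, 474, 11]) cube([11, 491, 291]);
translate([831, 474, 11]) cube([11, 491, 291]);


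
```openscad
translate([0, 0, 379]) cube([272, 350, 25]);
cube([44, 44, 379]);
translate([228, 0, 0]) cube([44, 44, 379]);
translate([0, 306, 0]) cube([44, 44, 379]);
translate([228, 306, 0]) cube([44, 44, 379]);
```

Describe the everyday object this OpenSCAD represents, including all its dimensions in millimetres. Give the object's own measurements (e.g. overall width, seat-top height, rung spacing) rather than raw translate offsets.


A simple wooden stool: a rectangular seat 272 mm (x) by 350 mm (y), 25 mm thick, top face at z = 404 mm, on four square legs, each 44×44 mm in cross-section. The legs rest on z = 0, each flush with a corner of the seat.


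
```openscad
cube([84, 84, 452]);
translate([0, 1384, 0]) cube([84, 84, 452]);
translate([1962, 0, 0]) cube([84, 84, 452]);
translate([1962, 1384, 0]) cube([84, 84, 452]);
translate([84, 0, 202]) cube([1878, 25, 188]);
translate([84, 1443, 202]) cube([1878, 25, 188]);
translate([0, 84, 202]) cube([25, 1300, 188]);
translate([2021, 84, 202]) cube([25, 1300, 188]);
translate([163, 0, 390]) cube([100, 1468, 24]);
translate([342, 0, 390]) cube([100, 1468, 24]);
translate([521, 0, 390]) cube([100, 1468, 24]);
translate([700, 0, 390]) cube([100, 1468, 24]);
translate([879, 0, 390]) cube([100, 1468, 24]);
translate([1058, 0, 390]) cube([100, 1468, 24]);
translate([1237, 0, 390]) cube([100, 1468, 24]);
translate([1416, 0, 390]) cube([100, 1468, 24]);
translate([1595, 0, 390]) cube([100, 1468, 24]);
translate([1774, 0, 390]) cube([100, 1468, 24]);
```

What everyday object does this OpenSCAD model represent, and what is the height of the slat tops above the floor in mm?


A bed frame. The slat-top height is 414 mm.

Four posts, four rails, and a row of slats — a bed frame. Slats sit on the rails at z = 202 + 188 = 390; with slat thickness 24, the top is 414 mm.
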